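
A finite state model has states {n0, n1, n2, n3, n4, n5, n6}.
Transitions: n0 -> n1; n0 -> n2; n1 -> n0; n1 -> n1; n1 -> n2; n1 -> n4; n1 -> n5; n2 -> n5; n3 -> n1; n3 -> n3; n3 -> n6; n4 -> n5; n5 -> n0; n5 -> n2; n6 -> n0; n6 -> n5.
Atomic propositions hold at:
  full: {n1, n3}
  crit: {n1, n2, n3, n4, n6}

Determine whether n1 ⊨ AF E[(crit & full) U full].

Yes

Sat(crit & full) = {n1, n3}
E[(crit & full) U full]: least fixpoint, start Z0 = Sat(full) = {n1, n3}, add states in Sat(crit & full) with some successor in Z. Already a fixed point.
Sat(E[(crit & full) U full]) = {n1, n3}
AF E[(crit & full) U full]: least fixpoint, start Z0 = {n1, n3}, add states with every successor in Z. Already a fixed point.
Sat(AF E[(crit & full) U full]) = {n1, n3}
n1 ∈ Sat(AF E[(crit & full) U full]) = {n1, n3}, so the formula holds at n1.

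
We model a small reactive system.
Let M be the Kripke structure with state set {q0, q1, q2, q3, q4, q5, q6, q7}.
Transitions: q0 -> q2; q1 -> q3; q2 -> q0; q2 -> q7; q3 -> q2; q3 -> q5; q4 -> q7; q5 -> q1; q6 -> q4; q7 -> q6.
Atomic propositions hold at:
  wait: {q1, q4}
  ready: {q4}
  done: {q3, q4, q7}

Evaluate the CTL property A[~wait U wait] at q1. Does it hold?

Sat(~wait) = {q0, q2, q3, q5, q6, q7}
A[~wait U wait]: least fixpoint, start Z0 = Sat(wait) = {q1, q4}, add states in Sat(~wait) with every successor in Z. Z1 = {q1, q4, q5, q6}; Z2 = {q1, q4, q5, q6, q7}; fixed.
Sat(A[~wait U wait]) = {q1, q4, q5, q6, q7}
q1 ∈ Sat(A[~wait U wait]) = {q1, q4, q5, q6, q7}, so the formula holds at q1.

Yes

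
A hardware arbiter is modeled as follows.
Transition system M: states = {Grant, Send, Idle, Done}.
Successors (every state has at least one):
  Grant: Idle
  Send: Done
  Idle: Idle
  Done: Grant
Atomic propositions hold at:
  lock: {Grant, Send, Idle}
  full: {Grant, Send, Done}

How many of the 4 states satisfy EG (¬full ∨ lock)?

2

Sat(¬full) = {Idle}
Sat(¬full ∨ lock) = {Grant, Send, Idle}
EG (¬full ∨ lock): greatest fixpoint, start Z0 = {Grant, Send, Idle}, keep only states in Sat with some successor in Z. Z1 = {Grant, Idle}; fixed.
Sat(EG (¬full ∨ lock)) = {Grant, Idle}
|Sat(EG (¬full ∨ lock))| = |{Grant, Idle}| = 2.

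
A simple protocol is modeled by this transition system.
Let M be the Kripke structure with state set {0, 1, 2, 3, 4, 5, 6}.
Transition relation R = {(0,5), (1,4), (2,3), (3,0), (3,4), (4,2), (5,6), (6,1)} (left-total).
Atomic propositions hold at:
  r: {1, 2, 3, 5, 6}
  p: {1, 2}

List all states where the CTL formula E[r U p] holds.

{1, 2, 5, 6}

E[r U p]: least fixpoint, start Z0 = Sat(p) = {1, 2}, add states in Sat(r) with some successor in Z. Z1 = {1, 2, 6}; Z2 = {1, 2, 5, 6}; fixed.
Sat(E[r U p]) = {1, 2, 5, 6}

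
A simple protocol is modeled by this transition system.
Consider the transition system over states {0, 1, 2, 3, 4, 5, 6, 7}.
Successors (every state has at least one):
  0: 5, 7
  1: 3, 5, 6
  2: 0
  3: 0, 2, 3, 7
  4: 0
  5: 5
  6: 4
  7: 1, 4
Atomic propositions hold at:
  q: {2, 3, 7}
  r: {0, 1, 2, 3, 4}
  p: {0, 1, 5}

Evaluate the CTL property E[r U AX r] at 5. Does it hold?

No

Sat(AX r) = {s : every successor in {0, 1, 2, 3, 4}} = {2, 4, 6, 7}
E[r U AX r]: least fixpoint, start Z0 = Sat(AX r) = {2, 4, 6, 7}, add states in Sat(r) with some successor in Z. Z1 = {0, 1, 2, 3, 4, 6, 7}; fixed.
Sat(E[r U AX r]) = {0, 1, 2, 3, 4, 6, 7}
5 ∉ Sat(E[r U AX r]) = {0, 1, 2, 3, 4, 6, 7}, so the formula does not hold at 5.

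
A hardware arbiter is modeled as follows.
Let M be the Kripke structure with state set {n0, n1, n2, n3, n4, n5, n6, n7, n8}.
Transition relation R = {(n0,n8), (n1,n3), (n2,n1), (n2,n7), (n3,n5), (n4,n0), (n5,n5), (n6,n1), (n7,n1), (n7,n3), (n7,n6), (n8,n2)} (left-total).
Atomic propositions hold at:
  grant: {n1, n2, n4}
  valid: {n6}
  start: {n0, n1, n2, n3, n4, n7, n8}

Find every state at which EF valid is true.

EF valid: least fixpoint, start Z0 = {n6}, add states with some successor in Z. Z1 = {n6, n7}; Z2 = {n2, n6, n7}; Z3 = {n2, n6, n7, n8}; Z4 = {n0, n2, n6, n7, n8}; Z5 = {n0, n2, n4, n6, n7, n8}; fixed.
Sat(EF valid) = {n0, n2, n4, n6, n7, n8}

{n0, n2, n4, n6, n7, n8}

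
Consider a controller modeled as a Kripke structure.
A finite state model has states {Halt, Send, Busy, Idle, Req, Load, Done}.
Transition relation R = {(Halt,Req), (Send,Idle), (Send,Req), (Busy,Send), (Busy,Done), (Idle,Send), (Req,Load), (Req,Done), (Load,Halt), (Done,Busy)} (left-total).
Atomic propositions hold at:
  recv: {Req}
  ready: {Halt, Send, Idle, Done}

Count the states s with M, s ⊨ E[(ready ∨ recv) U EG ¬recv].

6

Sat(ready ∨ recv) = {Halt, Send, Idle, Req, Done}
Sat(¬recv) = {Halt, Send, Busy, Idle, Load, Done}
EG ¬recv: greatest fixpoint, start Z0 = {Halt, Send, Busy, Idle, Load, Done}, keep only states in Sat with some successor in Z. Z1 = {Send, Busy, Idle, Load, Done}; Z2 = {Send, Busy, Idle, Done}; fixed.
Sat(EG ¬recv) = {Send, Busy, Idle, Done}
E[(ready ∨ recv) U EG ¬recv]: least fixpoint, start Z0 = Sat(EG ¬recv) = {Send, Busy, Idle, Done}, add states in Sat(ready ∨ recv) with some successor in Z. Z1 = {Send, Busy, Idle, Req, Done}; Z2 = {Halt, Send, Busy, Idle, Req, Done}; fixed.
Sat(E[(ready ∨ recv) U EG ¬recv]) = {Halt, Send, Busy, Idle, Req, Done}
|Sat(E[(ready ∨ recv) U EG ¬recv])| = |{Halt, Send, Busy, Idle, Req, Done}| = 6.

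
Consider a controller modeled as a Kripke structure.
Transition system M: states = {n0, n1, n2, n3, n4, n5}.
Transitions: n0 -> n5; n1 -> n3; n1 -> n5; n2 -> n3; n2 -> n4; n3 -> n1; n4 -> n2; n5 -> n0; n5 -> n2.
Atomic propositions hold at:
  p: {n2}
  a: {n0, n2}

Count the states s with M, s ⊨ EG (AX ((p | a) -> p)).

Sat(p | a) = {n0, n2}
Sat((p | a) -> p) = {n1, n2, n3, n4, n5}
Sat(AX ((p | a) -> p)) = {s : every successor in {n1, n2, n3, n4, n5}} = {n0, n1, n2, n3, n4}
EG (AX ((p | a) -> p)): greatest fixpoint, start Z0 = {n0, n1, n2, n3, n4}, keep only states in Sat with some successor in Z. Z1 = {n1, n2, n3, n4}; fixed.
Sat(EG (AX ((p | a) -> p))) = {n1, n2, n3, n4}
|Sat(EG (AX ((p | a) -> p)))| = |{n1, n2, n3, n4}| = 4.

4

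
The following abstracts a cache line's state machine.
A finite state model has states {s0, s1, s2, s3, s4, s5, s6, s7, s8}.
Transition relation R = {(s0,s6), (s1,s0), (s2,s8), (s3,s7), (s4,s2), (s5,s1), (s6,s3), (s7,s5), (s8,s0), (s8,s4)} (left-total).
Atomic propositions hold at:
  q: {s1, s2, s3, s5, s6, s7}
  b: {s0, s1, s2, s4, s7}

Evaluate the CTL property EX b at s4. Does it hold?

Yes

Sat(EX b) = {s : some successor in {s0, s1, s2, s4, s7}} = {s1, s3, s4, s5, s8}
s4 ∈ Sat(EX b) = {s1, s3, s4, s5, s8}, so the formula holds at s4.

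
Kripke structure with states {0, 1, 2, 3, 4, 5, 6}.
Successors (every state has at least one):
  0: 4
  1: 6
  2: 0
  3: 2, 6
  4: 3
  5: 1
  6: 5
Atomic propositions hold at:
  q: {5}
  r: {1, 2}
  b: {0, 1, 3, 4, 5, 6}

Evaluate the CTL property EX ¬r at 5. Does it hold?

No

Sat(¬r) = {0, 3, 4, 5, 6}
Sat(EX ¬r) = {s : some successor in {0, 3, 4, 5, 6}} = {0, 1, 2, 3, 4, 6}
5 ∉ Sat(EX ¬r) = {0, 1, 2, 3, 4, 6}, so the formula does not hold at 5.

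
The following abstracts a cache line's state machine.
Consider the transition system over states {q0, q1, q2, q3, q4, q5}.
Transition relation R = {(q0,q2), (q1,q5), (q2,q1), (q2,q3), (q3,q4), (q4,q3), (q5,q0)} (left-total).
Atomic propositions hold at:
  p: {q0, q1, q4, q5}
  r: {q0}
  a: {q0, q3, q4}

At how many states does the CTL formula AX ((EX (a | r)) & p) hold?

Sat(a | r) = {q0, q3, q4}
Sat(EX (a | r)) = {s : some successor in {q0, q3, q4}} = {q2, q3, q4, q5}
Sat((EX (a | r)) & p) = {q4, q5}
Sat(AX ((EX (a | r)) & p)) = {s : every successor in {q4, q5}} = {q1, q3}
|Sat(AX ((EX (a | r)) & p))| = |{q1, q3}| = 2.

2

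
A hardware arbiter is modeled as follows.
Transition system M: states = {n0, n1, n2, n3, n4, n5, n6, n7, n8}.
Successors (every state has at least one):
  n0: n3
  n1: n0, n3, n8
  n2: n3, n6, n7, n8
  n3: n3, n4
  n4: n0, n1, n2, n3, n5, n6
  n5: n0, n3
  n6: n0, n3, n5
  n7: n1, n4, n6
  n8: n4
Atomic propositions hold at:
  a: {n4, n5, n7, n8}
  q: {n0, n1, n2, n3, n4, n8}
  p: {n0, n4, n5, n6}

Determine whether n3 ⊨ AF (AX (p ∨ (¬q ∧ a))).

Sat(¬q) = {n5, n6, n7}
Sat(¬q ∧ a) = {n5, n7}
Sat(p ∨ (¬q ∧ a)) = {n0, n4, n5, n6, n7}
Sat(AX (p ∨ (¬q ∧ a))) = {s : every successor in {n0, n4, n5, n6, n7}} = {n8}
AF (AX (p ∨ (¬q ∧ a))): least fixpoint, start Z0 = {n8}, add states with every successor in Z. Already a fixed point.
Sat(AF (AX (p ∨ (¬q ∧ a)))) = {n8}
n3 ∉ Sat(AF (AX (p ∨ (¬q ∧ a)))) = {n8}, so the formula does not hold at n3.

No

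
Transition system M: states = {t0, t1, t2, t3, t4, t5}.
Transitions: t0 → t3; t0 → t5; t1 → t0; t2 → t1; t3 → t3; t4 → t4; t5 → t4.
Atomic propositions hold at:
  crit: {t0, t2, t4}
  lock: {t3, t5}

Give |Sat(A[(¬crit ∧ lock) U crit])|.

4

Sat(¬crit) = {t1, t3, t5}
Sat(¬crit ∧ lock) = {t3, t5}
A[(¬crit ∧ lock) U crit]: least fixpoint, start Z0 = Sat(crit) = {t0, t2, t4}, add states in Sat(¬crit ∧ lock) with every successor in Z. Z1 = {t0, t2, t4, t5}; fixed.
Sat(A[(¬crit ∧ lock) U crit]) = {t0, t2, t4, t5}
|Sat(A[(¬crit ∧ lock) U crit])| = |{t0, t2, t4, t5}| = 4.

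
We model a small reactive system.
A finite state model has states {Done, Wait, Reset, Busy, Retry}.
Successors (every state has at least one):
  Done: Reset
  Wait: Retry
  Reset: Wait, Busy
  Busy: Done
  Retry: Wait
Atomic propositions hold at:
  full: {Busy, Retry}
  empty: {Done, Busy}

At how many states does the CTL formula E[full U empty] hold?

E[full U empty]: least fixpoint, start Z0 = Sat(empty) = {Done, Busy}, add states in Sat(full) with some successor in Z. Already a fixed point.
Sat(E[full U empty]) = {Done, Busy}
|Sat(E[full U empty])| = |{Done, Busy}| = 2.

2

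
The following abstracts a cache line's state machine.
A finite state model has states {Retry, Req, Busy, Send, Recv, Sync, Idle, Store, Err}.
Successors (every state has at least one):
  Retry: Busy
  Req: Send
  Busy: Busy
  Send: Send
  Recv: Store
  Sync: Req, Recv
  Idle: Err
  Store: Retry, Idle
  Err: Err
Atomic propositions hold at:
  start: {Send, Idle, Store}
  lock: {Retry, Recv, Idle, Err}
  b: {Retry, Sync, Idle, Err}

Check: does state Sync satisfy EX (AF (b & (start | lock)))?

Sat(start | lock) = {Retry, Send, Recv, Idle, Store, Err}
Sat(b & (start | lock)) = {Retry, Idle, Err}
AF (b & (start | lock)): least fixpoint, start Z0 = {Retry, Idle, Err}, add states with every successor in Z. Z1 = {Retry, Idle, Store, Err}; Z2 = {Retry, Recv, Idle, Store, Err}; fixed.
Sat(AF (b & (start | lock))) = {Retry, Recv, Idle, Store, Err}
Sat(EX (AF (b & (start | lock)))) = {s : some successor in {Retry, Recv, Idle, Store, Err}} = {Recv, Sync, Idle, Store, Err}
Sync ∈ Sat(EX (AF (b & (start | lock)))) = {Recv, Sync, Idle, Store, Err}, so the formula holds at Sync.

Yes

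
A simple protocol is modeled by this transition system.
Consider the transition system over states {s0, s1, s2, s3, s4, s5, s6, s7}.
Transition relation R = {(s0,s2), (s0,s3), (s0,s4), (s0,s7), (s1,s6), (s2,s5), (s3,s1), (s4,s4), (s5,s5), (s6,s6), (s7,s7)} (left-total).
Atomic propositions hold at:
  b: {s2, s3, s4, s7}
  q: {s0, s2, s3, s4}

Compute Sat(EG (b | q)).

{s0, s4, s7}

Sat(b | q) = {s0, s2, s3, s4, s7}
EG (b | q): greatest fixpoint, start Z0 = {s0, s2, s3, s4, s7}, keep only states in Sat with some successor in Z. Z1 = {s0, s4, s7}; fixed.
Sat(EG (b | q)) = {s0, s4, s7}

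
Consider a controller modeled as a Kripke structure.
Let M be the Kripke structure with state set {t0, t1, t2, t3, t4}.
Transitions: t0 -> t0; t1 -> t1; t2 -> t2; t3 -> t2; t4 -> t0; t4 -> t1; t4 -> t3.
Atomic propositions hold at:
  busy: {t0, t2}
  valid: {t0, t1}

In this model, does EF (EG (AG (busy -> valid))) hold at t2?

No

Sat(busy -> valid) = {t0, t1, t3, t4}
AG (busy -> valid): greatest fixpoint, start Z0 = {t0, t1, t3, t4}, keep only states in Sat with every successor in Z. Z1 = {t0, t1, t4}; Z2 = {t0, t1}; fixed.
Sat(AG (busy -> valid)) = {t0, t1}
EG (AG (busy -> valid)): greatest fixpoint, start Z0 = {t0, t1}, keep only states in Sat with some successor in Z. Already a fixed point.
Sat(EG (AG (busy -> valid))) = {t0, t1}
EF (EG (AG (busy -> valid))): least fixpoint, start Z0 = {t0, t1}, add states with some successor in Z. Z1 = {t0, t1, t4}; fixed.
Sat(EF (EG (AG (busy -> valid)))) = {t0, t1, t4}
t2 ∉ Sat(EF (EG (AG (busy -> valid)))) = {t0, t1, t4}, so the formula does not hold at t2.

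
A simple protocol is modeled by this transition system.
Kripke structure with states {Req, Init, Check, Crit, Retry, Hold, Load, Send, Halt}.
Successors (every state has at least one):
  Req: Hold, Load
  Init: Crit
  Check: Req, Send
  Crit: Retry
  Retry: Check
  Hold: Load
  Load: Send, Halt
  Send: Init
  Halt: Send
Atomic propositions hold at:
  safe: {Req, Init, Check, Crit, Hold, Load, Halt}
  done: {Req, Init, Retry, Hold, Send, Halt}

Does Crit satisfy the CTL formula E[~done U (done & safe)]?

Sat(~done) = {Check, Crit, Load}
Sat(done & safe) = {Req, Init, Hold, Halt}
E[~done U (done & safe)]: least fixpoint, start Z0 = Sat((done & safe)) = {Req, Init, Hold, Halt}, add states in Sat(~done) with some successor in Z. Z1 = {Req, Init, Check, Hold, Load, Halt}; fixed.
Sat(E[~done U (done & safe)]) = {Req, Init, Check, Hold, Load, Halt}
Crit ∉ Sat(E[~done U (done & safe)]) = {Req, Init, Check, Hold, Load, Halt}, so the formula does not hold at Crit.

No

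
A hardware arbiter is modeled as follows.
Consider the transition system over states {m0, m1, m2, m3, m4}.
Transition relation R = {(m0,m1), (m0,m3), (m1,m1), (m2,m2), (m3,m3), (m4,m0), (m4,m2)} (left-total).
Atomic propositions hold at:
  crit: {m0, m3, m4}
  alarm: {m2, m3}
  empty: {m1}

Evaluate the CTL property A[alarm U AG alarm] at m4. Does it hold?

AG alarm: greatest fixpoint, start Z0 = {m2, m3}, keep only states in Sat with every successor in Z. Already a fixed point.
Sat(AG alarm) = {m2, m3}
A[alarm U AG alarm]: least fixpoint, start Z0 = Sat(AG alarm) = {m2, m3}, add states in Sat(alarm) with every successor in Z. Already a fixed point.
Sat(A[alarm U AG alarm]) = {m2, m3}
m4 ∉ Sat(A[alarm U AG alarm]) = {m2, m3}, so the formula does not hold at m4.

No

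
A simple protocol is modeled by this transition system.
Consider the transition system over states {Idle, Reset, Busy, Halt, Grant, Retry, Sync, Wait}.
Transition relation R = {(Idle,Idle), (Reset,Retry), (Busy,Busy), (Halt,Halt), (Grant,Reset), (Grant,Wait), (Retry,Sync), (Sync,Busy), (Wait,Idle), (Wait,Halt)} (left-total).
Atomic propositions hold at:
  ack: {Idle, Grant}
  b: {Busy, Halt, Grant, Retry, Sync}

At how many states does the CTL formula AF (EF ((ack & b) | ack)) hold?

Sat(ack & b) = {Grant}
Sat((ack & b) | ack) = {Idle, Grant}
EF ((ack & b) | ack): least fixpoint, start Z0 = {Idle, Grant}, add states with some successor in Z. Z1 = {Idle, Grant, Wait}; fixed.
Sat(EF ((ack & b) | ack)) = {Idle, Grant, Wait}
AF (EF ((ack & b) | ack)): least fixpoint, start Z0 = {Idle, Grant, Wait}, add states with every successor in Z. Already a fixed point.
Sat(AF (EF ((ack & b) | ack))) = {Idle, Grant, Wait}
|Sat(AF (EF ((ack & b) | ack)))| = |{Idle, Grant, Wait}| = 3.

3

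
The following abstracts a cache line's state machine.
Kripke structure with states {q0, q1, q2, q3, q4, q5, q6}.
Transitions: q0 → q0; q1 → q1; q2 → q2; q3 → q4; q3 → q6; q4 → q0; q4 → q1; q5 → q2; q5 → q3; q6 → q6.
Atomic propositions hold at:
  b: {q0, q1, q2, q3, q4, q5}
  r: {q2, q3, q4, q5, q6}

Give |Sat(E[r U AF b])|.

6

AF b: least fixpoint, start Z0 = {q0, q1, q2, q3, q4, q5}, add states with every successor in Z. Already a fixed point.
Sat(AF b) = {q0, q1, q2, q3, q4, q5}
E[r U AF b]: least fixpoint, start Z0 = Sat(AF b) = {q0, q1, q2, q3, q4, q5}, add states in Sat(r) with some successor in Z. Already a fixed point.
Sat(E[r U AF b]) = {q0, q1, q2, q3, q4, q5}
|Sat(E[r U AF b])| = |{q0, q1, q2, q3, q4, q5}| = 6.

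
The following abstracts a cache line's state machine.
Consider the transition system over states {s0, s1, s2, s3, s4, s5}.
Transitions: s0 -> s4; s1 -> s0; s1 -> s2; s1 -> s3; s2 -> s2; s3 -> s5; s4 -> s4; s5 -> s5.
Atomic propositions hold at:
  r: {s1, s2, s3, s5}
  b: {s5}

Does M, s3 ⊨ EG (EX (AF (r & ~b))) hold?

No

Sat(~b) = {s0, s1, s2, s3, s4}
Sat(r & ~b) = {s1, s2, s3}
AF (r & ~b): least fixpoint, start Z0 = {s1, s2, s3}, add states with every successor in Z. Already a fixed point.
Sat(AF (r & ~b)) = {s1, s2, s3}
Sat(EX (AF (r & ~b))) = {s : some successor in {s1, s2, s3}} = {s1, s2}
EG (EX (AF (r & ~b))): greatest fixpoint, start Z0 = {s1, s2}, keep only states in Sat with some successor in Z. Already a fixed point.
Sat(EG (EX (AF (r & ~b)))) = {s1, s2}
s3 ∉ Sat(EG (EX (AF (r & ~b)))) = {s1, s2}, so the formula does not hold at s3.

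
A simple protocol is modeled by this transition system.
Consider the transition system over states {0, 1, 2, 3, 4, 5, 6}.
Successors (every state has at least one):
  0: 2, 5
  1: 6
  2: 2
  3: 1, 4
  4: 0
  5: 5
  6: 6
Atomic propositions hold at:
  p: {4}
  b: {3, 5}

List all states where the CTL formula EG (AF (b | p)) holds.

{5}

Sat(b | p) = {3, 4, 5}
AF (b | p): least fixpoint, start Z0 = {3, 4, 5}, add states with every successor in Z. Already a fixed point.
Sat(AF (b | p)) = {3, 4, 5}
EG (AF (b | p)): greatest fixpoint, start Z0 = {3, 4, 5}, keep only states in Sat with some successor in Z. Z1 = {3, 5}; Z2 = {5}; fixed.
Sat(EG (AF (b | p))) = {5}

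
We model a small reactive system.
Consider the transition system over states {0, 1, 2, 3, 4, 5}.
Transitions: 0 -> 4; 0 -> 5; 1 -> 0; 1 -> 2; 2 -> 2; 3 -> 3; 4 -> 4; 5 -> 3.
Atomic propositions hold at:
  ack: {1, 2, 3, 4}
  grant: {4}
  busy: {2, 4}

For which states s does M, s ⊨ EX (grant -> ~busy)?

Sat(~busy) = {0, 1, 3, 5}
Sat(grant -> ~busy) = {0, 1, 2, 3, 5}
Sat(EX (grant -> ~busy)) = {s : some successor in {0, 1, 2, 3, 5}} = {0, 1, 2, 3, 5}

{0, 1, 2, 3, 5}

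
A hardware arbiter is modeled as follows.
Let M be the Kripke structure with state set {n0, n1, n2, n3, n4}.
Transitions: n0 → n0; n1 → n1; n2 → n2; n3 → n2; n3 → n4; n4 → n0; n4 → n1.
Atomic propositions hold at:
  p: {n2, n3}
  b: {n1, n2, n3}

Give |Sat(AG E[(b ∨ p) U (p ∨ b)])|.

Sat(b ∨ p) = {n1, n2, n3}
Sat(p ∨ b) = {n1, n2, n3}
E[(b ∨ p) U (p ∨ b)]: least fixpoint, start Z0 = Sat((p ∨ b)) = {n1, n2, n3}, add states in Sat(b ∨ p) with some successor in Z. Already a fixed point.
Sat(E[(b ∨ p) U (p ∨ b)]) = {n1, n2, n3}
AG E[(b ∨ p) U (p ∨ b)]: greatest fixpoint, start Z0 = {n1, n2, n3}, keep only states in Sat with every successor in Z. Z1 = {n1, n2}; fixed.
Sat(AG E[(b ∨ p) U (p ∨ b)]) = {n1, n2}
|Sat(AG E[(b ∨ p) U (p ∨ b)])| = |{n1, n2}| = 2.

2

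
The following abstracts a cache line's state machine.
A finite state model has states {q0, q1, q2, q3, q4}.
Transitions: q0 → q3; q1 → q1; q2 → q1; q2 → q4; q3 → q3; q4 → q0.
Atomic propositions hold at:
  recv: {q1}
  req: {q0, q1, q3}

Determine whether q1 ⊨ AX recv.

Sat(AX recv) = {s : every successor in {q1}} = {q1}
q1 ∈ Sat(AX recv) = {q1}, so the formula holds at q1.

Yes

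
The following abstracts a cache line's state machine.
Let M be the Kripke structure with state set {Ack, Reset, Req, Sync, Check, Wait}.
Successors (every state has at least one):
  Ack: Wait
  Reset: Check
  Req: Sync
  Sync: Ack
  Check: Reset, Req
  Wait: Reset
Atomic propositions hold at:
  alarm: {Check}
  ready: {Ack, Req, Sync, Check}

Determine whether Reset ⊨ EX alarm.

Yes

Sat(EX alarm) = {s : some successor in {Check}} = {Reset}
Reset ∈ Sat(EX alarm) = {Reset}, so the formula holds at Reset.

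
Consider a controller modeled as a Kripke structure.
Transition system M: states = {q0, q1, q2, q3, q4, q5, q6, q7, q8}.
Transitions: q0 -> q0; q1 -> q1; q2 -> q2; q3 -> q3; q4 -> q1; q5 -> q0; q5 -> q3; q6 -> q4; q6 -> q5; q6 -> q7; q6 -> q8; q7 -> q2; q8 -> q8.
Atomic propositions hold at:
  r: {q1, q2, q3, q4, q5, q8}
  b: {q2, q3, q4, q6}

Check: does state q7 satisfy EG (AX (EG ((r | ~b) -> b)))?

Yes

Sat(~b) = {q0, q1, q5, q7, q8}
Sat(r | ~b) = {q0, q1, q2, q3, q4, q5, q7, q8}
Sat((r | ~b) -> b) = {q2, q3, q4, q6}
EG ((r | ~b) -> b): greatest fixpoint, start Z0 = {q2, q3, q4, q6}, keep only states in Sat with some successor in Z. Z1 = {q2, q3, q6}; Z2 = {q2, q3}; fixed.
Sat(EG ((r | ~b) -> b)) = {q2, q3}
Sat(AX (EG ((r | ~b) -> b))) = {s : every successor in {q2, q3}} = {q2, q3, q7}
EG (AX (EG ((r | ~b) -> b))): greatest fixpoint, start Z0 = {q2, q3, q7}, keep only states in Sat with some successor in Z. Already a fixed point.
Sat(EG (AX (EG ((r | ~b) -> b)))) = {q2, q3, q7}
q7 ∈ Sat(EG (AX (EG ((r | ~b) -> b)))) = {q2, q3, q7}, so the formula holds at q7.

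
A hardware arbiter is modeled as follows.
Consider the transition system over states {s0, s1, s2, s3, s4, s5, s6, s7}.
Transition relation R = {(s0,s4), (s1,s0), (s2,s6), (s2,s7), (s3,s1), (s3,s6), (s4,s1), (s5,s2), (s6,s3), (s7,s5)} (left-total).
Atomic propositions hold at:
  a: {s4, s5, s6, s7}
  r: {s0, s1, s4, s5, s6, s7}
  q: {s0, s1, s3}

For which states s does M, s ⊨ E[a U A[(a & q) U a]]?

Sat(a & q) = ∅
A[(a & q) U a]: least fixpoint, start Z0 = Sat(a) = {s4, s5, s6, s7}, add states in Sat(a & q) with every successor in Z. Already a fixed point.
Sat(A[(a & q) U a]) = {s4, s5, s6, s7}
E[a U A[(a & q) U a]]: least fixpoint, start Z0 = Sat(A[(a & q) U a]) = {s4, s5, s6, s7}, add states in Sat(a) with some successor in Z. Already a fixed point.
Sat(E[a U A[(a & q) U a]]) = {s4, s5, s6, s7}

{s4, s5, s6, s7}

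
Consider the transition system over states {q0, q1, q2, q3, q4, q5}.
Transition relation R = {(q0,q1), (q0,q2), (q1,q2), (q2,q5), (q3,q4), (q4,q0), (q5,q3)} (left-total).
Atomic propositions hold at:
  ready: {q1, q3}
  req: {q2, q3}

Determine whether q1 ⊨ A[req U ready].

Yes

A[req U ready]: least fixpoint, start Z0 = Sat(ready) = {q1, q3}, add states in Sat(req) with every successor in Z. Already a fixed point.
Sat(A[req U ready]) = {q1, q3}
q1 ∈ Sat(A[req U ready]) = {q1, q3}, so the formula holds at q1.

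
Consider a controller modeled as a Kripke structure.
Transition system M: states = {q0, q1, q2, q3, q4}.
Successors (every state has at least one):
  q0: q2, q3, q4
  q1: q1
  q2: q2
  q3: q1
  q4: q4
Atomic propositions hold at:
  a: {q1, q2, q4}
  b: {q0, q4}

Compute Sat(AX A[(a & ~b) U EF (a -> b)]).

Sat(~b) = {q1, q2, q3}
Sat(a & ~b) = {q1, q2}
Sat(a -> b) = {q0, q3, q4}
EF (a -> b): least fixpoint, start Z0 = {q0, q3, q4}, add states with some successor in Z. Already a fixed point.
Sat(EF (a -> b)) = {q0, q3, q4}
A[(a & ~b) U EF (a -> b)]: least fixpoint, start Z0 = Sat(EF (a -> b)) = {q0, q3, q4}, add states in Sat(a & ~b) with every successor in Z. Already a fixed point.
Sat(A[(a & ~b) U EF (a -> b)]) = {q0, q3, q4}
Sat(AX A[(a & ~b) U EF (a -> b)]) = {s : every successor in {q0, q3, q4}} = {q4}

{q4}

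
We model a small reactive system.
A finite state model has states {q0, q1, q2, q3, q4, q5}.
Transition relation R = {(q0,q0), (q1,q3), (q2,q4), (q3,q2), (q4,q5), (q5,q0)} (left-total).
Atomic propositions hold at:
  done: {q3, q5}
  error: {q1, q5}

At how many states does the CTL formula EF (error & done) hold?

5

Sat(error & done) = {q5}
EF (error & done): least fixpoint, start Z0 = {q5}, add states with some successor in Z. Z1 = {q4, q5}; Z2 = {q2, q4, q5}; Z3 = {q2, q3, q4, q5}; Z4 = {q1, q2, q3, q4, q5}; fixed.
Sat(EF (error & done)) = {q1, q2, q3, q4, q5}
|Sat(EF (error & done))| = |{q1, q2, q3, q4, q5}| = 5.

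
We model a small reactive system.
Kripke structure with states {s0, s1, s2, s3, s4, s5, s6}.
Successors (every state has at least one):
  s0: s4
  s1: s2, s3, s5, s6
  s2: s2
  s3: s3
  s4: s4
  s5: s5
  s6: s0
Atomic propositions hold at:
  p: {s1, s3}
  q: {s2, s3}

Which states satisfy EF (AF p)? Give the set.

AF p: least fixpoint, start Z0 = {s1, s3}, add states with every successor in Z. Already a fixed point.
Sat(AF p) = {s1, s3}
EF (AF p): least fixpoint, start Z0 = {s1, s3}, add states with some successor in Z. Already a fixed point.
Sat(EF (AF p)) = {s1, s3}

{s1, s3}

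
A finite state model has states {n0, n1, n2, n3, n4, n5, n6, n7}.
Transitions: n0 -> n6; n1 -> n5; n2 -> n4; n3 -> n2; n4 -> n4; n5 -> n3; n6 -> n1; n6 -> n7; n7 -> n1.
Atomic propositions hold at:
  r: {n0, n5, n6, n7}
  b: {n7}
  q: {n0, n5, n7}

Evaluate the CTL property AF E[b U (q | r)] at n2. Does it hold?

No

Sat(q | r) = {n0, n5, n6, n7}
E[b U (q | r)]: least fixpoint, start Z0 = Sat((q | r)) = {n0, n5, n6, n7}, add states in Sat(b) with some successor in Z. Already a fixed point.
Sat(E[b U (q | r)]) = {n0, n5, n6, n7}
AF E[b U (q | r)]: least fixpoint, start Z0 = {n0, n5, n6, n7}, add states with every successor in Z. Z1 = {n0, n1, n5, n6, n7}; fixed.
Sat(AF E[b U (q | r)]) = {n0, n1, n5, n6, n7}
n2 ∉ Sat(AF E[b U (q | r)]) = {n0, n1, n5, n6, n7}, so the formula does not hold at n2.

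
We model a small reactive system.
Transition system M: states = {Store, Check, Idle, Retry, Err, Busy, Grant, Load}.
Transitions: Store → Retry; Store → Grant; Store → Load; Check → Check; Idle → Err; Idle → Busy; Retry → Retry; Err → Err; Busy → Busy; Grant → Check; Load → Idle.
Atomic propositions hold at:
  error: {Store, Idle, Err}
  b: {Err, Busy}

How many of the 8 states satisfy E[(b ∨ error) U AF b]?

Sat(b ∨ error) = {Store, Idle, Err, Busy}
AF b: least fixpoint, start Z0 = {Err, Busy}, add states with every successor in Z. Z1 = {Idle, Err, Busy}; Z2 = {Idle, Err, Busy, Load}; fixed.
Sat(AF b) = {Idle, Err, Busy, Load}
E[(b ∨ error) U AF b]: least fixpoint, start Z0 = Sat(AF b) = {Idle, Err, Busy, Load}, add states in Sat(b ∨ error) with some successor in Z. Z1 = {Store, Idle, Err, Busy, Load}; fixed.
Sat(E[(b ∨ error) U AF b]) = {Store, Idle, Err, Busy, Load}
|Sat(E[(b ∨ error) U AF b])| = |{Store, Idle, Err, Busy, Load}| = 5.

5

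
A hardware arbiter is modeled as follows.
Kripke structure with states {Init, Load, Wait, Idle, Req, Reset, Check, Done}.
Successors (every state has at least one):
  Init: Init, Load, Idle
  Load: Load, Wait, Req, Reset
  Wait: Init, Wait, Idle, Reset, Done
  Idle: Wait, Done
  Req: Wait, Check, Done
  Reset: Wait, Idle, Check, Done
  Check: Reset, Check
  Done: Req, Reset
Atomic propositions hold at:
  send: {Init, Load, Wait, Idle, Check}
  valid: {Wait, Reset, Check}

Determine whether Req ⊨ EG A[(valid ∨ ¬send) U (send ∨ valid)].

Sat(¬send) = {Req, Reset, Done}
Sat(valid ∨ ¬send) = {Wait, Req, Reset, Check, Done}
Sat(send ∨ valid) = {Init, Load, Wait, Idle, Reset, Check}
A[(valid ∨ ¬send) U (send ∨ valid)]: least fixpoint, start Z0 = Sat((send ∨ valid)) = {Init, Load, Wait, Idle, Reset, Check}, add states in Sat(valid ∨ ¬send) with every successor in Z. Already a fixed point.
Sat(A[(valid ∨ ¬send) U (send ∨ valid)]) = {Init, Load, Wait, Idle, Reset, Check}
EG A[(valid ∨ ¬send) U (send ∨ valid)]: greatest fixpoint, start Z0 = {Init, Load, Wait, Idle, Reset, Check}, keep only states in Sat with some successor in Z. Already a fixed point.
Sat(EG A[(valid ∨ ¬send) U (send ∨ valid)]) = {Init, Load, Wait, Idle, Reset, Check}
Req ∉ Sat(EG A[(valid ∨ ¬send) U (send ∨ valid)]) = {Init, Load, Wait, Idle, Reset, Check}, so the formula does not hold at Req.

No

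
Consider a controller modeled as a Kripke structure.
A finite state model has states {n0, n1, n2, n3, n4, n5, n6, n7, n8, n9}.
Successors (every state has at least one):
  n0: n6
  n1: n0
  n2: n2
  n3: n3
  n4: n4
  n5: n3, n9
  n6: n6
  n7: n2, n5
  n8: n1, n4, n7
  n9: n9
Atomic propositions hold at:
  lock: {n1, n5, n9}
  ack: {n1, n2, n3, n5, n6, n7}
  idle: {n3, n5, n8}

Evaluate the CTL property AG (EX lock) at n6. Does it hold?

No

Sat(EX lock) = {s : some successor in {n1, n5, n9}} = {n5, n7, n8, n9}
AG (EX lock): greatest fixpoint, start Z0 = {n5, n7, n8, n9}, keep only states in Sat with every successor in Z. Z1 = {n9}; fixed.
Sat(AG (EX lock)) = {n9}
n6 ∉ Sat(AG (EX lock)) = {n9}, so the formula does not hold at n6.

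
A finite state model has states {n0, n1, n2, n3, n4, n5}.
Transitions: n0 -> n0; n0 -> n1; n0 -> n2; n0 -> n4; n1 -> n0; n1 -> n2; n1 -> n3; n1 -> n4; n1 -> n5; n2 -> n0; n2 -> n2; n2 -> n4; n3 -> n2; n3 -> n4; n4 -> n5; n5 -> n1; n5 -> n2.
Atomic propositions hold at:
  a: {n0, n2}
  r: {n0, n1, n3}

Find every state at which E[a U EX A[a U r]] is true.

{n0, n1, n2, n5}

A[a U r]: least fixpoint, start Z0 = Sat(r) = {n0, n1, n3}, add states in Sat(a) with every successor in Z. Already a fixed point.
Sat(A[a U r]) = {n0, n1, n3}
Sat(EX A[a U r]) = {s : some successor in {n0, n1, n3}} = {n0, n1, n2, n5}
E[a U EX A[a U r]]: least fixpoint, start Z0 = Sat(EX A[a U r]) = {n0, n1, n2, n5}, add states in Sat(a) with some successor in Z. Already a fixed point.
Sat(E[a U EX A[a U r]]) = {n0, n1, n2, n5}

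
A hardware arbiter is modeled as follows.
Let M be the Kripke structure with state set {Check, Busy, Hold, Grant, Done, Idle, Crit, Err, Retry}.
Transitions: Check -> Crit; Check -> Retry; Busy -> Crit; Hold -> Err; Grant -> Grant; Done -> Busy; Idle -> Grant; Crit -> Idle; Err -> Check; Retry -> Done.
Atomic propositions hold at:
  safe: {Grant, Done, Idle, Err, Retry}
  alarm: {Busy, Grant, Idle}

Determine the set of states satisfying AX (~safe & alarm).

Sat(~safe) = {Check, Busy, Hold, Crit}
Sat(~safe & alarm) = {Busy}
Sat(AX (~safe & alarm)) = {s : every successor in {Busy}} = {Done}

{Done}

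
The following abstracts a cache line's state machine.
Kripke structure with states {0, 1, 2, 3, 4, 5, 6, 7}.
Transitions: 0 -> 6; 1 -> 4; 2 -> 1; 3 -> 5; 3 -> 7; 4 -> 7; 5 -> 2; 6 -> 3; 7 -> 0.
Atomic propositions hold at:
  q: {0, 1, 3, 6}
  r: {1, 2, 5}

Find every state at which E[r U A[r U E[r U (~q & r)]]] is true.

{2, 5}

Sat(~q) = {2, 4, 5, 7}
Sat(~q & r) = {2, 5}
E[r U (~q & r)]: least fixpoint, start Z0 = Sat((~q & r)) = {2, 5}, add states in Sat(r) with some successor in Z. Already a fixed point.
Sat(E[r U (~q & r)]) = {2, 5}
A[r U E[r U (~q & r)]]: least fixpoint, start Z0 = Sat(E[r U (~q & r)]) = {2, 5}, add states in Sat(r) with every successor in Z. Already a fixed point.
Sat(A[r U E[r U (~q & r)]]) = {2, 5}
E[r U A[r U E[r U (~q & r)]]]: least fixpoint, start Z0 = Sat(A[r U E[r U (~q & r)]]) = {2, 5}, add states in Sat(r) with some successor in Z. Already a fixed point.
Sat(E[r U A[r U E[r U (~q & r)]]]) = {2, 5}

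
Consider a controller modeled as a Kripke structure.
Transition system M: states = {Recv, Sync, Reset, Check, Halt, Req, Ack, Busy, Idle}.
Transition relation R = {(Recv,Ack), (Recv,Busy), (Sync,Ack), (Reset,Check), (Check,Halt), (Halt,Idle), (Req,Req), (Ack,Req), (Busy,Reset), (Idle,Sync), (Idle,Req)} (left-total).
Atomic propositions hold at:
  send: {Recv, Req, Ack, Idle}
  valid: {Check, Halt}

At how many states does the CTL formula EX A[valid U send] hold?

A[valid U send]: least fixpoint, start Z0 = Sat(send) = {Recv, Req, Ack, Idle}, add states in Sat(valid) with every successor in Z. Z1 = {Recv, Halt, Req, Ack, Idle}; Z2 = {Recv, Check, Halt, Req, Ack, Idle}; fixed.
Sat(A[valid U send]) = {Recv, Check, Halt, Req, Ack, Idle}
Sat(EX A[valid U send]) = {s : some successor in {Recv, Check, Halt, Req, Ack, Idle}} = {Recv, Sync, Reset, Check, Halt, Req, Ack, Idle}
|Sat(EX A[valid U send])| = |{Recv, Sync, Reset, Check, Halt, Req, Ack, Idle}| = 8.

8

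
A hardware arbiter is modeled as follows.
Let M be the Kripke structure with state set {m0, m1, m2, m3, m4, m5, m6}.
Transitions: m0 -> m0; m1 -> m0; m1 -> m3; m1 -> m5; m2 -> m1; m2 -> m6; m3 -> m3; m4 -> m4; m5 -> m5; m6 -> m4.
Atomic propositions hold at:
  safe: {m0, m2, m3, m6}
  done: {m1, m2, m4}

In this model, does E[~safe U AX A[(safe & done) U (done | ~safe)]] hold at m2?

Sat(~safe) = {m1, m4, m5}
Sat(safe & done) = {m2}
Sat(done | ~safe) = {m1, m2, m4, m5}
A[(safe & done) U (done | ~safe)]: least fixpoint, start Z0 = Sat((done | ~safe)) = {m1, m2, m4, m5}, add states in Sat(safe & done) with every successor in Z. Already a fixed point.
Sat(A[(safe & done) U (done | ~safe)]) = {m1, m2, m4, m5}
Sat(AX A[(safe & done) U (done | ~safe)]) = {s : every successor in {m1, m2, m4, m5}} = {m4, m5, m6}
E[~safe U AX A[(safe & done) U (done | ~safe)]]: least fixpoint, start Z0 = Sat(AX A[(safe & done) U (done | ~safe)]) = {m4, m5, m6}, add states in Sat(~safe) with some successor in Z. Z1 = {m1, m4, m5, m6}; fixed.
Sat(E[~safe U AX A[(safe & done) U (done | ~safe)]]) = {m1, m4, m5, m6}
m2 ∉ Sat(E[~safe U AX A[(safe & done) U (done | ~safe)]]) = {m1, m4, m5, m6}, so the formula does not hold at m2.

No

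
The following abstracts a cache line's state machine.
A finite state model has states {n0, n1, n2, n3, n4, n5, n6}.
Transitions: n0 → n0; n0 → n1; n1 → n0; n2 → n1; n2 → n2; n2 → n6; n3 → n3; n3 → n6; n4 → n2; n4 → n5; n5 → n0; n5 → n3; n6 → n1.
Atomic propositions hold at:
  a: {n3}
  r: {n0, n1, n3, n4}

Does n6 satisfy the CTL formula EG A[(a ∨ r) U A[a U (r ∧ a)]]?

Sat(a ∨ r) = {n0, n1, n3, n4}
Sat(r ∧ a) = {n3}
A[a U (r ∧ a)]: least fixpoint, start Z0 = Sat((r ∧ a)) = {n3}, add states in Sat(a) with every successor in Z. Already a fixed point.
Sat(A[a U (r ∧ a)]) = {n3}
A[(a ∨ r) U A[a U (r ∧ a)]]: least fixpoint, start Z0 = Sat(A[a U (r ∧ a)]) = {n3}, add states in Sat(a ∨ r) with every successor in Z. Already a fixed point.
Sat(A[(a ∨ r) U A[a U (r ∧ a)]]) = {n3}
EG A[(a ∨ r) U A[a U (r ∧ a)]]: greatest fixpoint, start Z0 = {n3}, keep only states in Sat with some successor in Z. Already a fixed point.
Sat(EG A[(a ∨ r) U A[a U (r ∧ a)]]) = {n3}
n6 ∉ Sat(EG A[(a ∨ r) U A[a U (r ∧ a)]]) = {n3}, so the formula does not hold at n6.

No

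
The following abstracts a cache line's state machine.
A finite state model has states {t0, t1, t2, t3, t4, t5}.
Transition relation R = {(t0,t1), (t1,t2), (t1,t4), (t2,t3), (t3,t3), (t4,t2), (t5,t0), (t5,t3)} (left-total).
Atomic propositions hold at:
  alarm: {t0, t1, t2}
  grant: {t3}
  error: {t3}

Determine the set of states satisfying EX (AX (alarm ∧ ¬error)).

Sat(¬error) = {t0, t1, t2, t4, t5}
Sat(alarm ∧ ¬error) = {t0, t1, t2}
Sat(AX (alarm ∧ ¬error)) = {s : every successor in {t0, t1, t2}} = {t0, t4}
Sat(EX (AX (alarm ∧ ¬error))) = {s : some successor in {t0, t4}} = {t1, t5}

{t1, t5}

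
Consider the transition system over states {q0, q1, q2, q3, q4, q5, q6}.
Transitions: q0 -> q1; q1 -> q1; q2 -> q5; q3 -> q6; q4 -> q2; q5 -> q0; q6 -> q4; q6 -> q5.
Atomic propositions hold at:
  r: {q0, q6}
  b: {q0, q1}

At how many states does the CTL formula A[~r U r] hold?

6

Sat(~r) = {q1, q2, q3, q4, q5}
A[~r U r]: least fixpoint, start Z0 = Sat(r) = {q0, q6}, add states in Sat(~r) with every successor in Z. Z1 = {q0, q3, q5, q6}; Z2 = {q0, q2, q3, q5, q6}; Z3 = {q0, q2, q3, q4, q5, q6}; fixed.
Sat(A[~r U r]) = {q0, q2, q3, q4, q5, q6}
|Sat(A[~r U r])| = |{q0, q2, q3, q4, q5, q6}| = 6.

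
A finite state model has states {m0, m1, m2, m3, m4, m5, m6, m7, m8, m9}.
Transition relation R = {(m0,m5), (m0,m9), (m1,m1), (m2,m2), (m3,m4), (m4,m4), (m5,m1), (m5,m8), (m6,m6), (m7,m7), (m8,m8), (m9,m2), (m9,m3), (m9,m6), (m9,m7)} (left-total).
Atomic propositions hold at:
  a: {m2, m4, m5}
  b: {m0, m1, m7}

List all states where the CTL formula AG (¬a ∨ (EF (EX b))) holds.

{m1, m5, m6, m7, m8}

Sat(¬a) = {m0, m1, m3, m6, m7, m8, m9}
Sat(EX b) = {s : some successor in {m0, m1, m7}} = {m1, m5, m7, m9}
EF (EX b): least fixpoint, start Z0 = {m1, m5, m7, m9}, add states with some successor in Z. Z1 = {m0, m1, m5, m7, m9}; fixed.
Sat(EF (EX b)) = {m0, m1, m5, m7, m9}
Sat(¬a ∨ (EF (EX b))) = {m0, m1, m3, m5, m6, m7, m8, m9}
AG (¬a ∨ (EF (EX b))): greatest fixpoint, start Z0 = {m0, m1, m3, m5, m6, m7, m8, m9}, keep only states in Sat with every successor in Z. Z1 = {m0, m1, m5, m6, m7, m8}; Z2 = {m1, m5, m6, m7, m8}; fixed.
Sat(AG (¬a ∨ (EF (EX b)))) = {m1, m5, m6, m7, m8}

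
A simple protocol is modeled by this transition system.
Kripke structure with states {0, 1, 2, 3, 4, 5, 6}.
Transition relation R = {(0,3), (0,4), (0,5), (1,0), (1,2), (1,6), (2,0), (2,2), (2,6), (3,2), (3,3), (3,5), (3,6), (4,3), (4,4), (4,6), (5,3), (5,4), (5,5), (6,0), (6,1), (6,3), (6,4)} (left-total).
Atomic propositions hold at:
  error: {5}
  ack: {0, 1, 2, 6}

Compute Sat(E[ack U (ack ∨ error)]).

Sat(ack ∨ error) = {0, 1, 2, 5, 6}
E[ack U (ack ∨ error)]: least fixpoint, start Z0 = Sat((ack ∨ error)) = {0, 1, 2, 5, 6}, add states in Sat(ack) with some successor in Z. Already a fixed point.
Sat(E[ack U (ack ∨ error)]) = {0, 1, 2, 5, 6}

{0, 1, 2, 5, 6}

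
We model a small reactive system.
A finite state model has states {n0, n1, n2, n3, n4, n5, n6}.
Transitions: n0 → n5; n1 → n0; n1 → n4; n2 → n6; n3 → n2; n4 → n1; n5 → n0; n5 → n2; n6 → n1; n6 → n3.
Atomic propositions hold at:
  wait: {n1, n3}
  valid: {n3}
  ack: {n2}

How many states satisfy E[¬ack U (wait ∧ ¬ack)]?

Sat(¬ack) = {n0, n1, n3, n4, n5, n6}
Sat(wait ∧ ¬ack) = {n1, n3}
E[¬ack U (wait ∧ ¬ack)]: least fixpoint, start Z0 = Sat((wait ∧ ¬ack)) = {n1, n3}, add states in Sat(¬ack) with some successor in Z. Z1 = {n1, n3, n4, n6}; fixed.
Sat(E[¬ack U (wait ∧ ¬ack)]) = {n1, n3, n4, n6}
|Sat(E[¬ack U (wait ∧ ¬ack)])| = |{n1, n3, n4, n6}| = 4.

4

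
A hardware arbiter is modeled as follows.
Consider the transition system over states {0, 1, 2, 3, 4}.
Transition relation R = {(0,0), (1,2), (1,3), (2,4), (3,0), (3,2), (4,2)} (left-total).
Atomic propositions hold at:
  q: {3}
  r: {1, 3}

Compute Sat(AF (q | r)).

{1, 3}

Sat(q | r) = {1, 3}
AF (q | r): least fixpoint, start Z0 = {1, 3}, add states with every successor in Z. Already a fixed point.
Sat(AF (q | r)) = {1, 3}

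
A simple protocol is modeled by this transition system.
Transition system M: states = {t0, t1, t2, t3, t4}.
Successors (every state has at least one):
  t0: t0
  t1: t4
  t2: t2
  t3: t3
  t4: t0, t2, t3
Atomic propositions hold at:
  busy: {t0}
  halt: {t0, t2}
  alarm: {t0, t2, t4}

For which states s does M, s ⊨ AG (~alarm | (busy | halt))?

Sat(~alarm) = {t1, t3}
Sat(busy | halt) = {t0, t2}
Sat(~alarm | (busy | halt)) = {t0, t1, t2, t3}
AG (~alarm | (busy | halt)): greatest fixpoint, start Z0 = {t0, t1, t2, t3}, keep only states in Sat with every successor in Z. Z1 = {t0, t2, t3}; fixed.
Sat(AG (~alarm | (busy | halt))) = {t0, t2, t3}

{t0, t2, t3}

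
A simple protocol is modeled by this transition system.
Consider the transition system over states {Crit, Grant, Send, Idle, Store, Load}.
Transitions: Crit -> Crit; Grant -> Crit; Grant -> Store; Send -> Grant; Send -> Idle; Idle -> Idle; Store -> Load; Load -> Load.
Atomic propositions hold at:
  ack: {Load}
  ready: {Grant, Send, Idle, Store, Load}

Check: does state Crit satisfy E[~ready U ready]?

No

Sat(~ready) = {Crit}
E[~ready U ready]: least fixpoint, start Z0 = Sat(ready) = {Grant, Send, Idle, Store, Load}, add states in Sat(~ready) with some successor in Z. Already a fixed point.
Sat(E[~ready U ready]) = {Grant, Send, Idle, Store, Load}
Crit ∉ Sat(E[~ready U ready]) = {Grant, Send, Idle, Store, Load}, so the formula does not hold at Crit.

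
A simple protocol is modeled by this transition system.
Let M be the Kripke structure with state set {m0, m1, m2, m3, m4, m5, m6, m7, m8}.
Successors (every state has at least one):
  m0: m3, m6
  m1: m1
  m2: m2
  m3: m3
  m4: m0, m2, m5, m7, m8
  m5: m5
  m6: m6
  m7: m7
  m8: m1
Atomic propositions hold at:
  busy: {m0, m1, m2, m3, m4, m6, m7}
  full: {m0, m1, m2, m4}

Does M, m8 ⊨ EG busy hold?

No

EG busy: greatest fixpoint, start Z0 = {m0, m1, m2, m3, m4, m6, m7}, keep only states in Sat with some successor in Z. Already a fixed point.
Sat(EG busy) = {m0, m1, m2, m3, m4, m6, m7}
m8 ∉ Sat(EG busy) = {m0, m1, m2, m3, m4, m6, m7}, so the formula does not hold at m8.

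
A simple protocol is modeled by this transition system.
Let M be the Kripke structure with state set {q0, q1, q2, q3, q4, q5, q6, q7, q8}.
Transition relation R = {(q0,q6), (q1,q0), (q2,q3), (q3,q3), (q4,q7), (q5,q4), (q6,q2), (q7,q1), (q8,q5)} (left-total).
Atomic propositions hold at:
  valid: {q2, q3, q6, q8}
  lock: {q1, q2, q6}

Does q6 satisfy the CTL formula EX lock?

Sat(EX lock) = {s : some successor in {q1, q2, q6}} = {q0, q6, q7}
q6 ∈ Sat(EX lock) = {q0, q6, q7}, so the formula holds at q6.

Yes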